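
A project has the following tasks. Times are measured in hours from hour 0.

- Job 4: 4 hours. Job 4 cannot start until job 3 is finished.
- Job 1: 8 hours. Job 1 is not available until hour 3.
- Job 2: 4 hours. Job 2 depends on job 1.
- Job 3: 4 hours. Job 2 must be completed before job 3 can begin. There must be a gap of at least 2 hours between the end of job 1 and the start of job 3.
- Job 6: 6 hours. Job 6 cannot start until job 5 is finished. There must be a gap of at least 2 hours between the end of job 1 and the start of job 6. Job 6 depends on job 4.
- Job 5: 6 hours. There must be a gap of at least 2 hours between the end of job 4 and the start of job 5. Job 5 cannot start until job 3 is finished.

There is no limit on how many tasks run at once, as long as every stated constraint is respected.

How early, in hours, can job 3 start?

Job 1 waits on its own release at hour 3, so it starts at hour 3 and finishes at 3 + 8 = hour 11.
Job 2 cannot begin until job 1 (finishes hour 11). It runs from hour 11 to 11 + 4 = hour 15.
Job 3 waits on job 2 (finishes hour 15); job 1 (finishes hour 11, plus 2-hour gap → hour 13). The latest of these is hour 15, which is the earliest job 3 can start.

15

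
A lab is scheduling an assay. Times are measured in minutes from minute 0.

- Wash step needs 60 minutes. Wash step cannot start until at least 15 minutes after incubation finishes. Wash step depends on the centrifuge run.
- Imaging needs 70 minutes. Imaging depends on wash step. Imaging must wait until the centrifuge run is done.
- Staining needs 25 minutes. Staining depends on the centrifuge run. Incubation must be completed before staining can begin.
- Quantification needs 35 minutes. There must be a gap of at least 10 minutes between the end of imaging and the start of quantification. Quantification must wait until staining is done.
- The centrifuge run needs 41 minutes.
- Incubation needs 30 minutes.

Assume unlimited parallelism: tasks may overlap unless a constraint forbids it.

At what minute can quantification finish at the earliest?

220

The centrifuge run can start immediately at minute 0; it finishes at minute 41.
Incubation has no prerequisites, so it starts at minute 0 and finishes at minute 30.
For staining: the centrifuge run (finishes minute 41); incubation (finishes minute 30). Taking the maximum gives a start of minute 41, and it finishes at 41 + 25 = minute 66.
Wash step has to wait for incubation (finishes minute 30, plus 15-minute gap → minute 45); the centrifuge run (finishes minute 41). The latest of these is minute 45, so wash step runs minute 45 to 45 + 60 = minute 105.
Imaging needs all of wash step (finishes minute 105); the centrifuge run (finishes minute 41). That puts its earliest start at minute 105; it finishes at 105 + 70 = minute 175.
For quantification: imaging (finishes minute 175, plus 10-minute gap → minute 185); staining (finishes minute 66). Taking the maximum gives a start of minute 185, and it finishes at 185 + 35 = minute 220.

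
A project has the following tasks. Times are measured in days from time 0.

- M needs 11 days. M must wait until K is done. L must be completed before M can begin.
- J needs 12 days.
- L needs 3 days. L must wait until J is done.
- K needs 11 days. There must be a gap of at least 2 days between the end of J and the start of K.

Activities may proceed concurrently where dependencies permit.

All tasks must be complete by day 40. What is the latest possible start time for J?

M must finish by day 40; it takes 11 days, so it must start by 40 − 11 = day 29.
K must finish before M (must start by day 29). With an 11-day duration, K must start by 29 − 11 = day 18.
Since M (must start by day 29) depends on it, L must finish by day 29. Backing off its 3-day duration gives a latest start of day 26.
For J: K (must start by day 18, minus 2-day gap → day 16); L (must start by day 26). The most restrictive is day 16; with a 12-day duration, J must start by day 4.

4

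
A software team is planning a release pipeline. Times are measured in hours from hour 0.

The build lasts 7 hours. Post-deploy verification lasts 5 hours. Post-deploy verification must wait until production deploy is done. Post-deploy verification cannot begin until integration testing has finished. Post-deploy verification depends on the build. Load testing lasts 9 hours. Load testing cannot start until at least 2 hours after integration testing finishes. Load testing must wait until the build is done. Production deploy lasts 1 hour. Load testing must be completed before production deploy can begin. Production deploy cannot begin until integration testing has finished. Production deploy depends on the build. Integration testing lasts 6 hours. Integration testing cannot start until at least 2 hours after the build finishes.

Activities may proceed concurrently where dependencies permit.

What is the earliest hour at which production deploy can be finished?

27

The build can start immediately at hour 0; it finishes at hour 7.
Integration testing cannot begin until the build (finishes hour 7, plus 2-hour gap → hour 9). It runs from hour 9 to 9 + 6 = hour 15.
For load testing: integration testing (finishes hour 15, plus 2-hour gap → hour 17); the build (finishes hour 7). Taking the maximum gives a start of hour 17, and it finishes at 17 + 9 = hour 26.
Production deploy cannot start until load testing (finishes hour 26); integration testing (finishes hour 15); the build (finishes hour 7). The controlling bound is hour 26, so production deploy finishes at 26 + 1 = hour 27.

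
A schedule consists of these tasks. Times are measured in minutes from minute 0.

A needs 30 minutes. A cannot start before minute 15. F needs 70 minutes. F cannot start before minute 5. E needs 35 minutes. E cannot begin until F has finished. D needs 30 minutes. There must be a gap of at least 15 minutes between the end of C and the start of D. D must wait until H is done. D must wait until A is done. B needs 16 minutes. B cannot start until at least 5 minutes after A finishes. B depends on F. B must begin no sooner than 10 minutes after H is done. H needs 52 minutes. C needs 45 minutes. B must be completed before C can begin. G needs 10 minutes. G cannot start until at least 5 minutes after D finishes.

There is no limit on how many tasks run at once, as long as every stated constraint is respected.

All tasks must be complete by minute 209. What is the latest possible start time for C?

104

G has no dependents, so it just needs to finish by minute 209. Starting by 209 − 10 = minute 199 achieves that.
D feeds into G (must start by minute 199, minus 5-minute gap → minute 194); so D must finish by minute 194 and therefore start by minute 164.
C must finish before D (must start by minute 164, minus 15-minute gap → minute 149). With a 45-minute duration, C must start by 149 − 45 = minute 104.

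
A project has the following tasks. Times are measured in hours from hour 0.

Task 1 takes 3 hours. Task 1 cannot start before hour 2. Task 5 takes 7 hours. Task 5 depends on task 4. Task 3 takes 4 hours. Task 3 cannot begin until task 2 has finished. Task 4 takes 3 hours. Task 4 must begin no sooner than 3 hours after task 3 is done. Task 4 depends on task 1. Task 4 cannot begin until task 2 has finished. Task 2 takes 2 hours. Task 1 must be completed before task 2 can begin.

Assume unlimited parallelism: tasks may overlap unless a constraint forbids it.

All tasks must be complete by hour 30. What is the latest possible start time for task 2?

11

Nothing follows task 5; the deadline of hour 30 is its only limit. It must start by 30 − 7 = hour 23.
Task 4 must finish before task 5 (must start by hour 23). With a 3-hour duration, task 4 must start by 23 − 3 = hour 20.
Task 3 has to be done before task 4 (must start by hour 20, minus 3-hour gap → hour 17). That means finishing by hour 17, i.e. starting by 17 − 4 = hour 13.
Task 2 must finish in time for task 3 (must start by hour 13); task 4 (must start by hour 20). The tightest is hour 13, so task 2 must start by 13 − 2 = hour 11.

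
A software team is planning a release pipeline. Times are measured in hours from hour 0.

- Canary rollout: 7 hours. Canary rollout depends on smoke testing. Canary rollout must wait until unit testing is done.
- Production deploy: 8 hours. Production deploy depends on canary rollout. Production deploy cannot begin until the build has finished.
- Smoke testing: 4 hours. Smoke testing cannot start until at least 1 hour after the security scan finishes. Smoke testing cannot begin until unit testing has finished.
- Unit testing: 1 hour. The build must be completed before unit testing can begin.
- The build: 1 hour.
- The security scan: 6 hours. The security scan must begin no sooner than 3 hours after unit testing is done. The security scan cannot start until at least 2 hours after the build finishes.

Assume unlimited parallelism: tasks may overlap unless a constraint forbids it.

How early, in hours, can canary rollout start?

The build has no prerequisites, so it starts at hour 0 and finishes at hour 1.
Unit testing waits on the build (finishes hour 1), so it starts at hour 1 and finishes at 1 + 1 = hour 2.
For the security scan: unit testing (finishes hour 2, plus 3-hour gap → hour 5); the build (finishes hour 1, plus 2-hour gap → hour 3). Taking the maximum gives a start of hour 5, and it finishes at 5 + 6 = hour 11.
Smoke testing needs all of the security scan (finishes hour 11, plus 1-hour gap → hour 12); unit testing (finishes hour 2). That puts its earliest start at hour 12; it finishes at 12 + 4 = hour 16.
Canary rollout waits on smoke testing (finishes hour 16); unit testing (finishes hour 2). The latest of these is hour 16, which is the earliest canary rollout can start.

16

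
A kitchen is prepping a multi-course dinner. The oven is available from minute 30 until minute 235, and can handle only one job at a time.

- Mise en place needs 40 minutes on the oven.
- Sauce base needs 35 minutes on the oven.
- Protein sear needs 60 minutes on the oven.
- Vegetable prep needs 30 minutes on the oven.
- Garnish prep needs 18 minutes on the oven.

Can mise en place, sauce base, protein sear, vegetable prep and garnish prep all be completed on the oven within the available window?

The oven window is 235 − 30 = 205 minutes.
Running back to back, the jobs need 40 + 35 + 60 + 30 + 18 = 183 minutes on the oven.
Since 183 ≤ 205, they fit within the window.

Yes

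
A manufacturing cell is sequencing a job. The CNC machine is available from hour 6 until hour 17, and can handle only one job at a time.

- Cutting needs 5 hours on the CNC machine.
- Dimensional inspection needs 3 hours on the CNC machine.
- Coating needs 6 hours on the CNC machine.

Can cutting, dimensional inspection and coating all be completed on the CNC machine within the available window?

No

The CNC machine window is 17 − 6 = 11 hours.
Running back to back, the jobs need 5 + 3 + 6 = 14 hours on the CNC machine.
Since 14 > 11, they cannot all fit.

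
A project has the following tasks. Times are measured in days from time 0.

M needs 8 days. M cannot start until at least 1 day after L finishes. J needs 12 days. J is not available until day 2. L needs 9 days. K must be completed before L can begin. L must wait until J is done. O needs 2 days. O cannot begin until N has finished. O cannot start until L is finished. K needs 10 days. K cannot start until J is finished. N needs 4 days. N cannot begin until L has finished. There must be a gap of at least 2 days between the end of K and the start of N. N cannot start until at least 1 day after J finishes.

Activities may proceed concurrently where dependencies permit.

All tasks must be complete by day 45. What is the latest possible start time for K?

To finish by day 45, M (duration 8) must start no later than day 37.
To finish by day 45, O (duration 2) must start no later than day 43.
N feeds into O (must start by day 43); so N must finish by day 43 and therefore start by day 39.
For L: M (must start by day 37, minus 1-day gap → day 36); N (must start by day 39); O (must start by day 43). The most restrictive is day 36; with a 9-day duration, L must start by day 27.
K must finish in time for L (must start by day 27); N (must start by day 39, minus 2-day gap → day 37). The tightest is day 27, so K must start by 27 − 10 = day 17.

17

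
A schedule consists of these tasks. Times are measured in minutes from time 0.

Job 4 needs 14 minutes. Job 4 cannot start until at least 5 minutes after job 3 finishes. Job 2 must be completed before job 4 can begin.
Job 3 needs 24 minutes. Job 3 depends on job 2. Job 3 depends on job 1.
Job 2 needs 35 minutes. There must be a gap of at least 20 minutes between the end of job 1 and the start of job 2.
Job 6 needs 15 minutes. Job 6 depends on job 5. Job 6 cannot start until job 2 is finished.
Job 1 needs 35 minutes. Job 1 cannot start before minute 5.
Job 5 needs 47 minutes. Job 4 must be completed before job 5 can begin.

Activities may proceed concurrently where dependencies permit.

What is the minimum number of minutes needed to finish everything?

200

After its own release at minute 5, job 1 can start at minute 5 and finishes at minute 40.
Job 2 waits on job 1 (finishes minute 40, plus 20-minute gap → minute 60), so it starts at minute 60 and finishes at 60 + 35 = minute 95.
Job 3 needs all of job 2 (finishes minute 95); job 1 (finishes minute 40). That puts its earliest start at minute 95; it finishes at 95 + 24 = minute 119.
For job 4: job 3 (finishes minute 119, plus 5-minute gap → minute 124); job 2 (finishes minute 95). Taking the maximum gives a start of minute 124, and it finishes at 124 + 14 = minute 138.
Job 5 waits on job 4 (finishes minute 138), so it starts at minute 138 and finishes at 138 + 47 = minute 185.
Job 6 has to wait for job 5 (finishes minute 185); job 2 (finishes minute 95). The latest of these is minute 185, so job 6 runs minute 185 to 185 + 15 = minute 200.
All tasks are finished once the last one completes. Finish times: Job 1 at 40, Job 2 at 95, Job 3 at 119, Job 4 at 138, Job 5 at 185, Job 6 at 200. The latest is minute 200.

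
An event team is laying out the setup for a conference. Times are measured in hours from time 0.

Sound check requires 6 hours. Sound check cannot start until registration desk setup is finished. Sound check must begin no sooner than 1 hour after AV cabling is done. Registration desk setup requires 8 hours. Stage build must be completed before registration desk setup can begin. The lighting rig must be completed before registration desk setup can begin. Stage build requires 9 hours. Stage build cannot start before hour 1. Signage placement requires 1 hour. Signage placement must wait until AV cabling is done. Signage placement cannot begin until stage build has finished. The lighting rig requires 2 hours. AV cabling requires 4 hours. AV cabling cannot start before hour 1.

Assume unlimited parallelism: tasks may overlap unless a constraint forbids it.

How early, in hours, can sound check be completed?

AV cabling waits on its own release at hour 1, so it starts at hour 1 and finishes at 1 + 4 = hour 5.
The lighting rig can start immediately at hour 0; it finishes at hour 2.
After its own release at hour 1, stage build can start at hour 1 and finishes at hour 10.
For registration desk setup: stage build (finishes hour 10); the lighting rig (finishes hour 2). Taking the maximum gives a start of hour 10, and it finishes at 10 + 8 = hour 18.
Sound check has to wait for registration desk setup (finishes hour 18); AV cabling (finishes hour 5, plus 1-hour gap → hour 6). The latest of these is hour 18, so sound check runs hour 18 to 18 + 6 = hour 24.

24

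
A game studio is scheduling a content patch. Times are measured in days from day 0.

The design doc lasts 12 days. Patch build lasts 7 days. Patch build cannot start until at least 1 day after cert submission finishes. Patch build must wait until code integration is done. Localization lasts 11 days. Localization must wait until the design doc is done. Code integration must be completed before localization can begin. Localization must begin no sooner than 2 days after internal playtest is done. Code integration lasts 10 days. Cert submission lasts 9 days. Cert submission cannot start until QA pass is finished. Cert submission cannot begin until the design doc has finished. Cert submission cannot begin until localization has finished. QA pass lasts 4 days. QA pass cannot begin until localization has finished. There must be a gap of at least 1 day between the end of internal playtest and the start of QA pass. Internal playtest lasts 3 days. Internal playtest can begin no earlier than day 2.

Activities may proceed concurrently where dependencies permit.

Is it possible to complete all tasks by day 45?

Internal playtest cannot begin until its own release at day 2. It runs from day 2 to 2 + 3 = day 5.
Code integration can start immediately at day 0; it finishes at day 10.
Nothing blocks the design doc, so it runs from day 0 to day 12.
Localization needs all of the design doc (finishes day 12); code integration (finishes day 10); internal playtest (finishes day 5, plus 2-day gap → day 7). That puts its earliest start at day 12; it finishes at 12 + 11 = day 23.
For QA pass: localization (finishes day 23); internal playtest (finishes day 5, plus 1-day gap → day 6). Taking the maximum gives a start of day 23, and it finishes at 23 + 4 = day 27.
Cert submission has to wait for QA pass (finishes day 27); the design doc (finishes day 12); localization (finishes day 23). The latest of these is day 27, so cert submission runs day 27 to 27 + 9 = day 36.
Patch build needs all of cert submission (finishes day 36, plus 1-day gap → day 37); code integration (finishes day 10). That puts its earliest start at day 37; it finishes at 37 + 7 = day 44.
Every task is finished by day 44, which is no later than the deadline of 45, so the schedule is feasible.

Yes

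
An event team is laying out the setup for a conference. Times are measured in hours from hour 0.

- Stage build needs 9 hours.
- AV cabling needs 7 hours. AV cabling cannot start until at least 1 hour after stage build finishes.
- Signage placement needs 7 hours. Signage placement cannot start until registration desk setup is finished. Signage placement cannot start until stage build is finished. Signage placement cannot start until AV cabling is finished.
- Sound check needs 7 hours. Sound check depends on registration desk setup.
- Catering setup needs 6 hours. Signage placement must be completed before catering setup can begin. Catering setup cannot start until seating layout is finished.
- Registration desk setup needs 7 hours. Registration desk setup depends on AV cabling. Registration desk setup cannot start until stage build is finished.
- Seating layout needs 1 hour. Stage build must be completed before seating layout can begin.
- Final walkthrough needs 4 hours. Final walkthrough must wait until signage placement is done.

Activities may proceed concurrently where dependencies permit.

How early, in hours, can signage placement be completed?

31

Stage build can start immediately at hour 0; it finishes at hour 9.
AV cabling cannot begin until stage build (finishes hour 9, plus 1-hour gap → hour 10). It runs from hour 10 to 10 + 7 = hour 17.
Registration desk setup needs all of AV cabling (finishes hour 17); stage build (finishes hour 9). That puts its earliest start at hour 17; it finishes at 17 + 7 = hour 24.
Signage placement has to wait for registration desk setup (finishes hour 24); stage build (finishes hour 9); AV cabling (finishes hour 17). The latest of these is hour 24, so signage placement runs hour 24 to 24 + 7 = hour 31.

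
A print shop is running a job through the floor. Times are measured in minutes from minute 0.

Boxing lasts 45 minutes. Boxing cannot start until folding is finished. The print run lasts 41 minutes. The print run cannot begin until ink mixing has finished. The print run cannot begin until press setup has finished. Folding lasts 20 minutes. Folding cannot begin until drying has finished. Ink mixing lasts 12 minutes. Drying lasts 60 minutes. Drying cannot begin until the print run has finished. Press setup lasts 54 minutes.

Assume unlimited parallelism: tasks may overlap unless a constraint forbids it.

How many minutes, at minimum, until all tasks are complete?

220

Press setup can start immediately at minute 0; it finishes at minute 54.
Ink mixing has no prerequisites, so it starts at minute 0 and finishes at minute 12.
For the print run: ink mixing (finishes minute 12); press setup (finishes minute 54). Taking the maximum gives a start of minute 54, and it finishes at 54 + 41 = minute 95.
Drying cannot begin until the print run (finishes minute 95). It runs from minute 95 to 95 + 60 = minute 155.
Folding waits on drying (finishes minute 155), so it starts at minute 155 and finishes at 155 + 20 = minute 175.
After folding (finishes minute 175), boxing can start at minute 175 and finishes at minute 220.
All tasks are finished once the last one completes. Finish times: Ink mixing at 12, Press setup at 54, The print run at 95, Drying at 155, Folding at 175, Boxing at 220. The latest is minute 220.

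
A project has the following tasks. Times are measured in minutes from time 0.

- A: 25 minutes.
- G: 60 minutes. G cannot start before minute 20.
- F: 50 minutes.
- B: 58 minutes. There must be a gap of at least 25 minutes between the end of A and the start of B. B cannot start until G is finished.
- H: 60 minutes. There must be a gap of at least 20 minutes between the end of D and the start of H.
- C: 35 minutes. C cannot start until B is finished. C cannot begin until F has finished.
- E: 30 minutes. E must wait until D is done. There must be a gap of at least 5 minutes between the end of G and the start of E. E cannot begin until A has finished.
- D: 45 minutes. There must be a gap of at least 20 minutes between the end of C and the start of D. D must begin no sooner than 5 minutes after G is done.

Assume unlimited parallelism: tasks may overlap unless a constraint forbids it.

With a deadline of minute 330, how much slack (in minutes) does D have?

G waits on its own release at minute 20, so it starts at minute 20 and finishes at 20 + 60 = minute 80.
Nothing blocks F, so it runs from minute 0 to minute 50.
A can start immediately at minute 0; it finishes at minute 25.
B cannot start until A (finishes minute 25, plus 25-minute gap → minute 50); G (finishes minute 80). The controlling bound is minute 80, so B finishes at 80 + 58 = minute 138.
C has to wait for B (finishes minute 138); F (finishes minute 50). The latest of these is minute 138, so C runs minute 138 to 138 + 35 = minute 173.
D has to wait for C (finishes minute 173, plus 20-minute gap → minute 193); G (finishes minute 80, plus 5-minute gap → minute 85). The latest of these is minute 193, so D runs minute 193 to 193 + 45 = minute 238.

Working backward from the deadline:
E must finish by minute 330; it takes 30 minutes, so it must start by 330 − 30 = minute 300.
To finish by minute 330, H (duration 60) must start no later than minute 270.
D has several dependents: E (must start by minute 300); H (must start by minute 270, minus 20-minute gap → minute 250). The earliest of those limits is minute 250, so D must start by 250 − 45 = minute 205.
So D can start as early as minute 193 and as late as minute 205, giving 205 − 193 = 12 minutes of slack.

12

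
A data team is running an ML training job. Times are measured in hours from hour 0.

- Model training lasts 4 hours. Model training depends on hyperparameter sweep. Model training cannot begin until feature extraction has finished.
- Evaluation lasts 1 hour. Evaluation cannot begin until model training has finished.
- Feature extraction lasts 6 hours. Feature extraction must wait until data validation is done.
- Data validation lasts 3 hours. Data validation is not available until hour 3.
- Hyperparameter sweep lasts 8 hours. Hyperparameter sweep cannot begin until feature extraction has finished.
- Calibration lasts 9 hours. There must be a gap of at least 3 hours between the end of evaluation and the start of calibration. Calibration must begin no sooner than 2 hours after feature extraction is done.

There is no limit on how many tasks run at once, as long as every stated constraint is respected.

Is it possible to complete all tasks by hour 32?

No

After its own release at hour 3, data validation can start at hour 3 and finishes at hour 6.
After data validation (finishes hour 6), feature extraction can start at hour 6 and finishes at hour 12.
After feature extraction (finishes hour 12), hyperparameter sweep can start at hour 12 and finishes at hour 20.
Model training has to wait for hyperparameter sweep (finishes hour 20); feature extraction (finishes hour 12). The latest of these is hour 20, so model training runs hour 20 to 20 + 4 = hour 24.
Evaluation waits on model training (finishes hour 24), so it starts at hour 24 and finishes at 24 + 1 = hour 25.
For calibration: evaluation (finishes hour 25, plus 3-hour gap → hour 28); feature extraction (finishes hour 12, plus 2-hour gap → hour 14). Taking the maximum gives a start of hour 28, and it finishes at 28 + 9 = hour 37.
The earliest everything can be done is hour 37, which is after the deadline of 32, so it is not possible.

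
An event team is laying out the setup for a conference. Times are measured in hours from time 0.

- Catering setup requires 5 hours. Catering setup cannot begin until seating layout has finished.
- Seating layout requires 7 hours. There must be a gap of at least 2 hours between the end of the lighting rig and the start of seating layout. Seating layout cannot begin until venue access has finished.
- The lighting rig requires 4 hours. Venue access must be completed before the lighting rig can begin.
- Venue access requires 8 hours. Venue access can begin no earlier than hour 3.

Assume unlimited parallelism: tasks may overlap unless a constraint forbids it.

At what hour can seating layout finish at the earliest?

After its own release at hour 3, venue access can start at hour 3 and finishes at hour 11.
The lighting rig waits on venue access (finishes hour 11), so it starts at hour 11 and finishes at 11 + 4 = hour 15.
Seating layout cannot start until the lighting rig (finishes hour 15, plus 2-hour gap → hour 17); venue access (finishes hour 11). The controlling bound is hour 17, so seating layout finishes at 17 + 7 = hour 24.

24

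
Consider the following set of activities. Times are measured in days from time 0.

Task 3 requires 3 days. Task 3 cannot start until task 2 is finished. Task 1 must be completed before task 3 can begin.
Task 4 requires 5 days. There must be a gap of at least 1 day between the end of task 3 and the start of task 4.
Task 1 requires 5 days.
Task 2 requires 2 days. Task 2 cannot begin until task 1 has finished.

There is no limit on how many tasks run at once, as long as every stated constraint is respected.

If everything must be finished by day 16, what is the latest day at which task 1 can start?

0

To finish by day 16, task 4 (duration 5) must start no later than day 11.
Task 3 has to be done before task 4 (must start by day 11, minus 1-day gap → day 10). That means finishing by day 10, i.e. starting by 10 − 3 = day 7.
Task 2 must finish before task 3 (must start by day 7). With a 2-day duration, task 2 must start by 7 − 2 = day 5.
Task 1 must finish in time for task 2 (must start by day 5); task 3 (must start by day 7). The tightest is day 5, so task 1 must start by 5 − 5 = day 0.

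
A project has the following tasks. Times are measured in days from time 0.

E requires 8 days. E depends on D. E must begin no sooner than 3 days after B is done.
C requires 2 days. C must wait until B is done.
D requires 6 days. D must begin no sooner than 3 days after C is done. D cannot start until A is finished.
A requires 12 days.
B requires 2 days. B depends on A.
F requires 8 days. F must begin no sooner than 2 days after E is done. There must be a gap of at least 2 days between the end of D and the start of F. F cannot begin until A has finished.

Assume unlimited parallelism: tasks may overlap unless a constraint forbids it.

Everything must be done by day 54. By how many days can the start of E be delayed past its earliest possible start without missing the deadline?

Nothing blocks A, so it runs from day 0 to day 12.
B waits on A (finishes day 12), so it starts at day 12 and finishes at 12 + 2 = day 14.
After B (finishes day 14), C can start at day 14 and finishes at day 16.
D needs all of C (finishes day 16, plus 3-day gap → day 19); A (finishes day 12). That puts its earliest start at day 19; it finishes at 19 + 6 = day 25.
E cannot start until D (finishes day 25); B (finishes day 14, plus 3-day gap → day 17). The controlling bound is day 25, so E finishes at 25 + 8 = day 33.

Working backward from the deadline:
F must finish by day 54; it takes 8 days, so it must start by 54 − 8 = day 46.
Since F (must start by day 46, minus 2-day gap → day 44) depends on it, E must finish by day 44. Backing off its 8-day duration gives a latest start of day 36.
So E can start as early as day 25 and as late as day 36, giving 36 − 25 = 11 days of slack.

11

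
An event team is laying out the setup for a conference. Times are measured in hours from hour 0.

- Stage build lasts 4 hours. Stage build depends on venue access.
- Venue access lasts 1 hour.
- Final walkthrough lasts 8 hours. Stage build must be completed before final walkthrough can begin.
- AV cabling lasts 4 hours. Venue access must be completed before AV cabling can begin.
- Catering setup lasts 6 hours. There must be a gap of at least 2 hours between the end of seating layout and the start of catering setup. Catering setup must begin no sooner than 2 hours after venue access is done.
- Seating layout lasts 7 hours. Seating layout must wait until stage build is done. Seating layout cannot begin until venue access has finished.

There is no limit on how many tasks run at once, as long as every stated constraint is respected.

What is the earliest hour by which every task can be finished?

20

Venue access can start immediately at hour 0; it finishes at hour 1.
AV cabling cannot begin until venue access (finishes hour 1). It runs from hour 1 to 1 + 4 = hour 5.
Stage build cannot begin until venue access (finishes hour 1). It runs from hour 1 to 1 + 4 = hour 5.
Final walkthrough waits on stage build (finishes hour 5), so it starts at hour 5 and finishes at 5 + 8 = hour 13.
Seating layout needs all of stage build (finishes hour 5); venue access (finishes hour 1). That puts its earliest start at hour 5; it finishes at 5 + 7 = hour 12.
For catering setup: seating layout (finishes hour 12, plus 2-hour gap → hour 14); venue access (finishes hour 1, plus 2-hour gap → hour 3). Taking the maximum gives a start of hour 14, and it finishes at 14 + 6 = hour 20.
All tasks are finished once the last one completes. Finish times: Venue access at 1, Stage build at 5, AV cabling at 5, Seating layout at 12, Catering setup at 20, Final walkthrough at 13. The latest is hour 20.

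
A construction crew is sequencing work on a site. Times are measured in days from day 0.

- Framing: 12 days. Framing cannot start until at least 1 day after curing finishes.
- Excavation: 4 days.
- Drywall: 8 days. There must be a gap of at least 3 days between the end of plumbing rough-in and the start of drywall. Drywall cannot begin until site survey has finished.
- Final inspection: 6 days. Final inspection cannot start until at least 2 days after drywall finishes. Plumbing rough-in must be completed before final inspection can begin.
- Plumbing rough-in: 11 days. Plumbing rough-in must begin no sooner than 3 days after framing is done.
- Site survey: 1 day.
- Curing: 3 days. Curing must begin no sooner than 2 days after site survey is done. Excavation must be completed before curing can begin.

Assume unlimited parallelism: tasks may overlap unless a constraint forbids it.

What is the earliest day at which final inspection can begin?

47

Excavation has no prerequisites, so it starts at day 0 and finishes at day 4.
Site survey has no prerequisites, so it starts at day 0 and finishes at day 1.
For curing: site survey (finishes day 1, plus 2-day gap → day 3); excavation (finishes day 4). Taking the maximum gives a start of day 4, and it finishes at 4 + 3 = day 7.
After curing (finishes day 7, plus 1-day gap → day 8), framing can start at day 8 and finishes at day 20.
Plumbing rough-in cannot begin until framing (finishes day 20, plus 3-day gap → day 23). It runs from day 23 to 23 + 11 = day 34.
Drywall needs all of plumbing rough-in (finishes day 34, plus 3-day gap → day 37); site survey (finishes day 1). That puts its earliest start at day 37; it finishes at 37 + 8 = day 45.
Final inspection waits on drywall (finishes day 45, plus 2-day gap → day 47); plumbing rough-in (finishes day 34). The latest of these is day 47, which is the earliest final inspection can start.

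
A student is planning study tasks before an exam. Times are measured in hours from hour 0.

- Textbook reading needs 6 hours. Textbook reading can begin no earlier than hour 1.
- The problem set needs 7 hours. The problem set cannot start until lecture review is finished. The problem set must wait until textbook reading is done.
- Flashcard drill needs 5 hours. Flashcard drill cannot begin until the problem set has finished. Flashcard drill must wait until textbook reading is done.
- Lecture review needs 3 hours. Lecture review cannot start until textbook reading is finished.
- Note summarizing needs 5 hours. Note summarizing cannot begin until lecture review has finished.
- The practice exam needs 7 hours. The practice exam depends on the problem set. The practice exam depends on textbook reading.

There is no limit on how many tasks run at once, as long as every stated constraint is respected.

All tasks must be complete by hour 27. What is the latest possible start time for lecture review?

To finish by hour 27, flashcard drill (duration 5) must start no later than hour 22.
To finish by hour 27, the practice exam (duration 7) must start no later than hour 20.
The problem set has several dependents: flashcard drill (must start by hour 22); the practice exam (must start by hour 20). The earliest of those limits is hour 20, so the problem set must start by 20 − 7 = hour 13.
Note summarizing must finish by hour 27; it takes 5 hours, so it must start by 27 − 5 = hour 22.
Lecture review has several dependents: the problem set (must start by hour 13); note summarizing (must start by hour 22). The earliest of those limits is hour 13, so lecture review must start by 13 − 3 = hour 10.

10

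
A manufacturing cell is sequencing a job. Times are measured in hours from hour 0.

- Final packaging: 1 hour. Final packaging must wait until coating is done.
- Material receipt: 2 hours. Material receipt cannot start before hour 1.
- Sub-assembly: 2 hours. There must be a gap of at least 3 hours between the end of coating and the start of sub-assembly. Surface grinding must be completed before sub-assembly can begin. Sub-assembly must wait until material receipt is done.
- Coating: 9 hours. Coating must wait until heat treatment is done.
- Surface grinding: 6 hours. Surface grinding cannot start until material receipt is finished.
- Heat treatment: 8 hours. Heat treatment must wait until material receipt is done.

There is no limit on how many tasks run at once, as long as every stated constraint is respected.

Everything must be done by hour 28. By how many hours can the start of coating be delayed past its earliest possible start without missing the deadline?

3

Material receipt cannot begin until its own release at hour 1. It runs from hour 1 to 1 + 2 = hour 3.
Heat treatment waits on material receipt (finishes hour 3), so it starts at hour 3 and finishes at 3 + 8 = hour 11.
Coating cannot begin until heat treatment (finishes hour 11). It runs from hour 11 to 11 + 9 = hour 20.

Working backward from the deadline:
To finish by hour 28, sub-assembly (duration 2) must start no later than hour 26.
Final packaging has no dependents, so it just needs to finish by hour 28. Starting by 28 − 1 = hour 27 achieves that.
Coating has several dependents: sub-assembly (must start by hour 26, minus 3-hour gap → hour 23); final packaging (must start by hour 27). The earliest of those limits is hour 23, so coating must start by 23 − 9 = hour 14.
So coating can start as early as hour 11 and as late as hour 14, giving 14 − 11 = 3 hours of slack.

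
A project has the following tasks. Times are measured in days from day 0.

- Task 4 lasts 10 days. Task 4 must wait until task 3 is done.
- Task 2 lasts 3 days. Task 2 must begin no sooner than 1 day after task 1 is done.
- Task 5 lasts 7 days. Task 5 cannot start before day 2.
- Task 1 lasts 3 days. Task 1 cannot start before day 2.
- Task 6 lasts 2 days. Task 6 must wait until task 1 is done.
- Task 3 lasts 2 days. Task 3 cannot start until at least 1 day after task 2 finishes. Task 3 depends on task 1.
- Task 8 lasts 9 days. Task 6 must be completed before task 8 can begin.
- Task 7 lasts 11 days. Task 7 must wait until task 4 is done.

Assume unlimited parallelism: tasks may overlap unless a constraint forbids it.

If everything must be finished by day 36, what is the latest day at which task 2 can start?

9

Nothing follows task 7; the deadline of day 36 is its only limit. It must start by 36 − 11 = day 25.
Task 4 has to be done before task 7 (must start by day 25). That means finishing by day 25, i.e. starting by 25 − 10 = day 15.
Task 3 must finish before task 4 (must start by day 15). With a 2-day duration, task 3 must start by 15 − 2 = day 13.
Task 2 has to be done before task 3 (must start by day 13, minus 1-day gap → day 12). That means finishing by day 12, i.e. starting by 12 − 3 = day 9.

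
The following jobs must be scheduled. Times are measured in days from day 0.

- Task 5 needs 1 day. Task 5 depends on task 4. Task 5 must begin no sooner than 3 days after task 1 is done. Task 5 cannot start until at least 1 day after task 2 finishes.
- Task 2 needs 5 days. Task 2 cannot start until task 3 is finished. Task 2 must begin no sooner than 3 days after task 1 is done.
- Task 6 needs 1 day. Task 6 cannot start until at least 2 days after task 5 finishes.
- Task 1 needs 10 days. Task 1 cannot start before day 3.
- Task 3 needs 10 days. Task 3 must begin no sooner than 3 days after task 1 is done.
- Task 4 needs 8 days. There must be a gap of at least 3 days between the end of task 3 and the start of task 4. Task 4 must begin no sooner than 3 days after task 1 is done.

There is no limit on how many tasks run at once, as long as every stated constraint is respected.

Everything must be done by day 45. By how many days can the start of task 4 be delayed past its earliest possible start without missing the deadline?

Task 1 waits on its own release at day 3, so it starts at day 3 and finishes at 3 + 10 = day 13.
Task 3 cannot begin until task 1 (finishes day 13, plus 3-day gap → day 16). It runs from day 16 to 16 + 10 = day 26.
Task 4 needs all of task 3 (finishes day 26, plus 3-day gap → day 29); task 1 (finishes day 13, plus 3-day gap → day 16). That puts its earliest start at day 29; it finishes at 29 + 8 = day 37.

Working backward from the deadline:
To finish by day 45, task 6 (duration 1) must start no later than day 44.
Since task 6 (must start by day 44, minus 2-day gap → day 42) depends on it, task 5 must finish by day 42. Backing off its 1-day duration gives a latest start of day 41.
Task 4 feeds into task 5 (must start by day 41); so task 4 must finish by day 41 and therefore start by day 33.
So task 4 can start as early as day 29 and as late as day 33, giving 33 − 29 = 4 days of slack.

4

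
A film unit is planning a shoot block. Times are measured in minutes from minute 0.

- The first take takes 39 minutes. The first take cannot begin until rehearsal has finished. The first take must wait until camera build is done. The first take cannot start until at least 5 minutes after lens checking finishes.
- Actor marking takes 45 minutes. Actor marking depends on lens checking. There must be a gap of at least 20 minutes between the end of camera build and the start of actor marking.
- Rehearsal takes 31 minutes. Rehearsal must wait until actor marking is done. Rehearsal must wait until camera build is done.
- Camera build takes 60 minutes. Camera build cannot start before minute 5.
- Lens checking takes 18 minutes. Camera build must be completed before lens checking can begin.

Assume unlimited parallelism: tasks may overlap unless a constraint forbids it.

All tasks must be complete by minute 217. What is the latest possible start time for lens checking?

The first take has no dependents, so it just needs to finish by minute 217. Starting by 217 − 39 = minute 178 achieves that.
Rehearsal feeds into the first take (must start by minute 178); so rehearsal must finish by minute 178 and therefore start by minute 147.
Actor marking must finish before rehearsal (must start by minute 147). With a 45-minute duration, actor marking must start by 147 − 45 = minute 102.
Lens checking feeds actor marking (must start by minute 102); the first take (must start by minute 178, minus 5-minute gap → minute 173). Taking the minimum, lens checking must finish by minute 102 and start by 102 − 18 = minute 84.

84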